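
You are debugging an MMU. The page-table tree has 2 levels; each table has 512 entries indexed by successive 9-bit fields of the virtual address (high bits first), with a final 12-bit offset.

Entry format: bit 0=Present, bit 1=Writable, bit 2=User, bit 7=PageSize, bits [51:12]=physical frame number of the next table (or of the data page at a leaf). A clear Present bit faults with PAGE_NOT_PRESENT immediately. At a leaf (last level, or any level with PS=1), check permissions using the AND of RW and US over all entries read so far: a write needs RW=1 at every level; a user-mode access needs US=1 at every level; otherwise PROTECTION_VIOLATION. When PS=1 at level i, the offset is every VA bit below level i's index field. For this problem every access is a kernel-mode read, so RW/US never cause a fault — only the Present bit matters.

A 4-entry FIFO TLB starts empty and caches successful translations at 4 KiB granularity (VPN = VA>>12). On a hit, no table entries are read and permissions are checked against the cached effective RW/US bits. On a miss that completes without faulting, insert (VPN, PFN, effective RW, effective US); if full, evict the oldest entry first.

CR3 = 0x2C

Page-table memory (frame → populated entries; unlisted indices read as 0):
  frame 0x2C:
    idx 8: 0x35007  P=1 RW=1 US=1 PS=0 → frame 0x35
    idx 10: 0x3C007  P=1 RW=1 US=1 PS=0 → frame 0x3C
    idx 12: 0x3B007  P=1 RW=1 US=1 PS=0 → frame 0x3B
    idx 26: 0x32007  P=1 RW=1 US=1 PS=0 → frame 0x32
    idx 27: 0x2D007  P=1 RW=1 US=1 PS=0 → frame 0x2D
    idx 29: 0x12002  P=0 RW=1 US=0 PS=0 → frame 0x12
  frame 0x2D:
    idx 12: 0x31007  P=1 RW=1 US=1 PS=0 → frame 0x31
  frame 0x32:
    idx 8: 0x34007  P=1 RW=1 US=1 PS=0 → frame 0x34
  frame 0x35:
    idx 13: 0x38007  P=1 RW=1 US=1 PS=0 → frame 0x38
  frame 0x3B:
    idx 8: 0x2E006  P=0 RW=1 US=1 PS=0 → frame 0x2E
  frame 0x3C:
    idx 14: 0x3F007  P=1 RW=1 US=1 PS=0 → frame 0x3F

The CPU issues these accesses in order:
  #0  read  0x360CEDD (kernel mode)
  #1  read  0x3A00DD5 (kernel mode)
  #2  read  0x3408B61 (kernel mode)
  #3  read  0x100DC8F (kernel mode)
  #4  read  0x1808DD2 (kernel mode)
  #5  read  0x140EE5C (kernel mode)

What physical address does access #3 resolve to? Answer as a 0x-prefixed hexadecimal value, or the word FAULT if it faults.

Trace:
#0 VA=0x360CEDD (r,kernel):
  L0 @0x2C[27] → 0x2D007  P=1,RW=1,US=1,PS=0
  L1 @0x2D[12] → 0x31007  P=1,RW=1,US=1,PS=0
  ✓ 0x31EDD  — 2 lookups
#1 VA=0x3A00DD5 (r,kernel):
  L0 @0x2C[29] → 0x12002  P=0,RW=1,US=0,PS=0
  ⇒ fault: PAGE_NOT_PRESENT  — 1 lookups
#2 VA=0x3408B61 (r,kernel):
  L0 @0x2C[26] → 0x32007  P=1,RW=1,US=1,PS=0
  L1 @0x32[8] → 0x34007  P=1,RW=1,US=1,PS=0
  ✓ 0x34B61  — 2 lookups
#3 VA=0x100DC8F (r,kernel):
  L0 @0x2C[8] → 0x35007  P=1,RW=1,US=1,PS=0
  L1 @0x35[13] → 0x38007  P=1,RW=1,US=1,PS=0
  ✓ 0x38C8F  — 2 lookups
#4 VA=0x1808DD2 (r,kernel):
  L0 @0x2C[12] → 0x3B007  P=1,RW=1,US=1,PS=0
  L1 @0x3B[8] → 0x2E006  P=0,RW=1,US=1,PS=0
  ⇒ fault: PAGE_NOT_PRESENT  — 2 lookups
#5 VA=0x140EE5C (r,kernel):
  L0 @0x2C[10] → 0x3C007  P=1,RW=1,US=1,PS=0
  L1 @0x3C[14] → 0x3F007  P=1,RW=1,US=1,PS=0
  ✓ 0x3FE5C  — 2 lookups

Access #3 PA: 0x38C8F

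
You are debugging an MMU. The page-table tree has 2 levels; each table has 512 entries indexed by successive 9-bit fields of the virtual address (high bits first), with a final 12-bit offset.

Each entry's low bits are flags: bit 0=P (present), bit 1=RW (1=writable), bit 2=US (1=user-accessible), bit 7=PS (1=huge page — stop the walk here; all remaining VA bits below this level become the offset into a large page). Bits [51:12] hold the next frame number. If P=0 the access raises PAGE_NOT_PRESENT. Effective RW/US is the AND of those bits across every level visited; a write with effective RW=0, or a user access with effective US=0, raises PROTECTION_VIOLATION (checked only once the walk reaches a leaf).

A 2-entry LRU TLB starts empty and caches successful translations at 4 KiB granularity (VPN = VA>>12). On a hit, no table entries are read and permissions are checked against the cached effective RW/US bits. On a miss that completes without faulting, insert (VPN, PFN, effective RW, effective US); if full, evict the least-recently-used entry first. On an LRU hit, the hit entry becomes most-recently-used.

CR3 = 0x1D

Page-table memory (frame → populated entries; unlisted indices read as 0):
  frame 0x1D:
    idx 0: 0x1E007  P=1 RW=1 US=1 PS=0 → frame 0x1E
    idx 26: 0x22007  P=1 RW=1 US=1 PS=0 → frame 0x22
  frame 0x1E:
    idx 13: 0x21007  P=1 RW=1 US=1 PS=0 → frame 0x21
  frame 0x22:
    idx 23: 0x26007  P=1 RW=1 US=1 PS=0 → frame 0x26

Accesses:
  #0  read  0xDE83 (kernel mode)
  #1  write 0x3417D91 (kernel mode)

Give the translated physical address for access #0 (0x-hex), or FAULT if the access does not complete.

Per-access translation:
#0 VA=0xDE83 (r,kernel):
  L0: frame=0x1D idx=0 entry=0x1E007 [P=1 RW=1 US=1 PS=0]
  L1: frame=0x1E idx=13 entry=0x21007 [P=1 RW=1 US=1 PS=0]
  ⇒ phys 0x21E83  [2 reads]
#1 VA=0x3417D91 (w,kernel):
  L0: frame=0x1D idx=26 entry=0x22007 [P=1 RW=1 US=1 PS=0]
  L1: frame=0x22 idx=23 entry=0x26007 [P=1 RW=1 US=1 PS=0]
  ⇒ phys 0x26D91  [2 reads]

Access #0 PA: 0x21E83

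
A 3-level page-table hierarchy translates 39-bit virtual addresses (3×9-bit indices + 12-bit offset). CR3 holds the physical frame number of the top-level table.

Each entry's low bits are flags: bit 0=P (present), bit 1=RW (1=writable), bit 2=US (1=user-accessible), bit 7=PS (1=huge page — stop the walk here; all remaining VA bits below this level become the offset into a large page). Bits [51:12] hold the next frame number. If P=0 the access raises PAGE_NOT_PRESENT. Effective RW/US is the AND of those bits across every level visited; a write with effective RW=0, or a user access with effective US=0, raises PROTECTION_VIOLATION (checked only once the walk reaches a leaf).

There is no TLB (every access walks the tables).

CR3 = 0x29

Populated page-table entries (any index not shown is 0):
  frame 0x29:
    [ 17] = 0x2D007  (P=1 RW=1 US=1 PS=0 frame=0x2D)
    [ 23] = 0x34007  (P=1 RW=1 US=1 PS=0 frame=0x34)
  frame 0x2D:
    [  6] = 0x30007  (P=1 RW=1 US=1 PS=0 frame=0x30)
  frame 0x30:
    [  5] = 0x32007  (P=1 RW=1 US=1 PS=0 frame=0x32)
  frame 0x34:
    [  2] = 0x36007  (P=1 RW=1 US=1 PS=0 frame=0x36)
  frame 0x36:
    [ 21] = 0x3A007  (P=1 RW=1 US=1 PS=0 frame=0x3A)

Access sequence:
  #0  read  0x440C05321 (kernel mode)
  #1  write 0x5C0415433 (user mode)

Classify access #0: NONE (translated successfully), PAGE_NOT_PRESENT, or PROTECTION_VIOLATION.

Per-access translation:
#0 VA=0x440C05321 (r,kernel):
  L0 @0x29[17] → 0x2D007  P=1,RW=1,US=1,PS=0
  L1 @0x2D[6] → 0x30007  P=1,RW=1,US=1,PS=0
  L2 @0x30[5] → 0x32007  P=1,RW=1,US=1,PS=0
  ⇒ phys 0x32321  [3 reads]
#1 VA=0x5C0415433 (w,user):
  L0 @0x29[23] → 0x34007  P=1,RW=1,US=1,PS=0
  L1 @0x34[2] → 0x36007  P=1,RW=1,US=1,PS=0
  L2 @0x36[21] → 0x3A007  P=1,RW=1,US=1,PS=0
  ⇒ phys 0x3A433  [3 reads]

Access #0 fault: NONE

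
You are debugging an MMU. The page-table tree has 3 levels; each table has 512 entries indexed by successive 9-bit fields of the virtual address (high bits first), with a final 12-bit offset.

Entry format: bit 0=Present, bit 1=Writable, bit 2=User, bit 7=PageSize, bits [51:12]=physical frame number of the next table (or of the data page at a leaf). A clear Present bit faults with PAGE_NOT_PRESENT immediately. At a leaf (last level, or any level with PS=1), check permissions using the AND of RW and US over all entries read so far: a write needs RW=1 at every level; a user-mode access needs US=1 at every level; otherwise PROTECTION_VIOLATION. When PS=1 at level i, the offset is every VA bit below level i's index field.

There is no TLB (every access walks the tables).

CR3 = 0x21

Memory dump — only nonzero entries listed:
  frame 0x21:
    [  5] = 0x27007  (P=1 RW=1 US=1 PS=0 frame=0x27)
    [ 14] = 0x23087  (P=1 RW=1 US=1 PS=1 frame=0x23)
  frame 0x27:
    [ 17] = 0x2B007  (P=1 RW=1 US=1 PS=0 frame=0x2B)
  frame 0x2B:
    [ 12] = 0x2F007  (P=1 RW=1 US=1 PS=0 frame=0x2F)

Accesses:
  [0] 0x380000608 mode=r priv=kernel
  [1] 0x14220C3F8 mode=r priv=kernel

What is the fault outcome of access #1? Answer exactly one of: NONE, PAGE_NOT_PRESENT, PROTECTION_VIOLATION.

Trace:
#0 VA=0x380000608 (r,kernel):
  L0: frame=0x21 idx=14 entry=0x23087 [P=1 RW=1 US=1 PS=1]
  ✓ 0x23608 (huge @L0)  — 1 lookups
#1 VA=0x14220C3F8 (r,kernel):
  L0: frame=0x21 idx=5 entry=0x27007 [P=1 RW=1 US=1 PS=0]
  L1: frame=0x27 idx=17 entry=0x2B007 [P=1 RW=1 US=1 PS=0]
  L2: frame=0x2B idx=12 entry=0x2F007 [P=1 RW=1 US=1 PS=0]
  ✓ 0x2F3F8  — 3 lookups

Access #1 fault: NONE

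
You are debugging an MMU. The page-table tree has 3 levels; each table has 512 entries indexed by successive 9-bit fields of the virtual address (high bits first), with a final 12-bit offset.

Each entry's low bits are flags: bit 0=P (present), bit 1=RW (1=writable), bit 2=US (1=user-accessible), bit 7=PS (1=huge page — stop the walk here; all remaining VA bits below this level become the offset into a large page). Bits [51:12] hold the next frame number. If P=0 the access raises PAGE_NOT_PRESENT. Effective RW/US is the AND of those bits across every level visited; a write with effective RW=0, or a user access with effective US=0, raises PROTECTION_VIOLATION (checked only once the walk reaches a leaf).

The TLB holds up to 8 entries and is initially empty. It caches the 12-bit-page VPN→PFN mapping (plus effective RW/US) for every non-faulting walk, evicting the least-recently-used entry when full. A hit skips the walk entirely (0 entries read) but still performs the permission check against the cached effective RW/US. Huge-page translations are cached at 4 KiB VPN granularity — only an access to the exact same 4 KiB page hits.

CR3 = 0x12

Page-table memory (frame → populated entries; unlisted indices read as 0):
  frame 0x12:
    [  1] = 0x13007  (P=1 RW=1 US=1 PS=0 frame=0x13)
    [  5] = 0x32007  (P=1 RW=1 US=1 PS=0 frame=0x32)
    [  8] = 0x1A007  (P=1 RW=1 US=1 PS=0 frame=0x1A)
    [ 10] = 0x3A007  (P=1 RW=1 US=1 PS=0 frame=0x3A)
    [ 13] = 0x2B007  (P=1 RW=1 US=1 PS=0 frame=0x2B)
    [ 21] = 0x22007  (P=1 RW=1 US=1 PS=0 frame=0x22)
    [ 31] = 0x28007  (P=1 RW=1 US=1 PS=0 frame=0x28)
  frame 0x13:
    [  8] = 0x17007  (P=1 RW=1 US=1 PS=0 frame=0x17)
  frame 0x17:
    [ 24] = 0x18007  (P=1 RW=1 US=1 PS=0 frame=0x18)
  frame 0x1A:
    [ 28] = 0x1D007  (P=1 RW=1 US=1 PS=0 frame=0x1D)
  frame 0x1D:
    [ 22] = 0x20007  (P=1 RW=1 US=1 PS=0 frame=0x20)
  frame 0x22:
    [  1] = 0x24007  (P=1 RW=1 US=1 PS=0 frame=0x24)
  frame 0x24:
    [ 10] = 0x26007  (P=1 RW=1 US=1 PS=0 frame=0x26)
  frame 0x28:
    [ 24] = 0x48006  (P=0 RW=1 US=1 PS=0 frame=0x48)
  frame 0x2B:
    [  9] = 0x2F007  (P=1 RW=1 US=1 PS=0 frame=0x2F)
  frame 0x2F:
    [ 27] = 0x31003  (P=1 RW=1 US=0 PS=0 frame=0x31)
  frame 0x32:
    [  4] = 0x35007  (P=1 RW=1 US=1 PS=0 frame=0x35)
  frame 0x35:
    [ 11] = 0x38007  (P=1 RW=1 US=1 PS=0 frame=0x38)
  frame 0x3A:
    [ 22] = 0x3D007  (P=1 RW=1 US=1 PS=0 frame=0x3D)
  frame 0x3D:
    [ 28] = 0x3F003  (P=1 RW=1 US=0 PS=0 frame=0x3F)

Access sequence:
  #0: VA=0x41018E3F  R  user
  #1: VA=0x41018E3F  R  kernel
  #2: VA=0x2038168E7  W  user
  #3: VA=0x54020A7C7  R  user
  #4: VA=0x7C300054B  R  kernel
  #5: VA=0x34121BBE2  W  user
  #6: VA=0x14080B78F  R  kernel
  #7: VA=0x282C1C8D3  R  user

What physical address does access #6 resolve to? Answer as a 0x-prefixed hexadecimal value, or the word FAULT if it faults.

Walk each access:
#0 VA=0x41018E3F (r,user):
  [0] read 0x12 idx=1: raw=0x13007 flags P=1 W=1 U=1 S=0
  [1] read 0x13 idx=8: raw=0x17007 flags P=1 W=1 U=1 S=0
  [2] read 0x17 idx=24: raw=0x18007 flags P=1 W=1 U=1 S=0
  ⇒ phys 0x18E3F  [3 reads]
#1 VA=0x41018E3F (r,kernel):
  TLB hit vpn=0x41018 → PA=0x18E3F
#2 VA=0x2038168E7 (w,user):
  [0] read 0x12 idx=8: raw=0x1A007 flags P=1 W=1 U=1 S=0
  [1] read 0x1A idx=28: raw=0x1D007 flags P=1 W=1 U=1 S=0
  [2] read 0x1D idx=22: raw=0x20007 flags P=1 W=1 U=1 S=0
  ⇒ phys 0x208E7  [3 reads]
#3 VA=0x54020A7C7 (r,user):
  [0] read 0x12 idx=21: raw=0x22007 flags P=1 W=1 U=1 S=0
  [1] read 0x22 idx=1: raw=0x24007 flags P=1 W=1 U=1 S=0
  [2] read 0x24 idx=10: raw=0x26007 flags P=1 W=1 U=1 S=0
  ⇒ phys 0x267C7  [3 reads]
#4 VA=0x7C300054B (r,kernel):
  [0] read 0x12 idx=31: raw=0x28007 flags P=1 W=1 U=1 S=0
  [1] read 0x28 idx=24: raw=0x48006 flags P=0 W=1 U=1 S=0
  → PAGE_NOT_PRESENT  (2 entries read)
#5 VA=0x34121BBE2 (w,user):
  [0] read 0x12 idx=13: raw=0x2B007 flags P=1 W=1 U=1 S=0
  [1] read 0x2B idx=9: raw=0x2F007 flags P=1 W=1 U=1 S=0
  [2] read 0x2F idx=27: raw=0x31003 flags P=1 W=1 U=0 S=0
  → PROTECTION_VIOLATION  (3 entries read)
#6 VA=0x14080B78F (r,kernel):
  [0] read 0x12 idx=5: raw=0x32007 flags P=1 W=1 U=1 S=0
  [1] read 0x32 idx=4: raw=0x35007 flags P=1 W=1 U=1 S=0
  [2] read 0x35 idx=11: raw=0x38007 flags P=1 W=1 U=1 S=0
  ⇒ phys 0x3878F  [3 reads]
#7 VA=0x282C1C8D3 (r,user):
  [0] read 0x12 idx=10: raw=0x3A007 flags P=1 W=1 U=1 S=0
  [1] read 0x3A idx=22: raw=0x3D007 flags P=1 W=1 U=1 S=0
  [2] read 0x3D idx=28: raw=0x3F003 flags P=1 W=1 U=0 S=0
  → PROTECTION_VIOLATION  (3 entries read)

Access #6 PA: 0x3878F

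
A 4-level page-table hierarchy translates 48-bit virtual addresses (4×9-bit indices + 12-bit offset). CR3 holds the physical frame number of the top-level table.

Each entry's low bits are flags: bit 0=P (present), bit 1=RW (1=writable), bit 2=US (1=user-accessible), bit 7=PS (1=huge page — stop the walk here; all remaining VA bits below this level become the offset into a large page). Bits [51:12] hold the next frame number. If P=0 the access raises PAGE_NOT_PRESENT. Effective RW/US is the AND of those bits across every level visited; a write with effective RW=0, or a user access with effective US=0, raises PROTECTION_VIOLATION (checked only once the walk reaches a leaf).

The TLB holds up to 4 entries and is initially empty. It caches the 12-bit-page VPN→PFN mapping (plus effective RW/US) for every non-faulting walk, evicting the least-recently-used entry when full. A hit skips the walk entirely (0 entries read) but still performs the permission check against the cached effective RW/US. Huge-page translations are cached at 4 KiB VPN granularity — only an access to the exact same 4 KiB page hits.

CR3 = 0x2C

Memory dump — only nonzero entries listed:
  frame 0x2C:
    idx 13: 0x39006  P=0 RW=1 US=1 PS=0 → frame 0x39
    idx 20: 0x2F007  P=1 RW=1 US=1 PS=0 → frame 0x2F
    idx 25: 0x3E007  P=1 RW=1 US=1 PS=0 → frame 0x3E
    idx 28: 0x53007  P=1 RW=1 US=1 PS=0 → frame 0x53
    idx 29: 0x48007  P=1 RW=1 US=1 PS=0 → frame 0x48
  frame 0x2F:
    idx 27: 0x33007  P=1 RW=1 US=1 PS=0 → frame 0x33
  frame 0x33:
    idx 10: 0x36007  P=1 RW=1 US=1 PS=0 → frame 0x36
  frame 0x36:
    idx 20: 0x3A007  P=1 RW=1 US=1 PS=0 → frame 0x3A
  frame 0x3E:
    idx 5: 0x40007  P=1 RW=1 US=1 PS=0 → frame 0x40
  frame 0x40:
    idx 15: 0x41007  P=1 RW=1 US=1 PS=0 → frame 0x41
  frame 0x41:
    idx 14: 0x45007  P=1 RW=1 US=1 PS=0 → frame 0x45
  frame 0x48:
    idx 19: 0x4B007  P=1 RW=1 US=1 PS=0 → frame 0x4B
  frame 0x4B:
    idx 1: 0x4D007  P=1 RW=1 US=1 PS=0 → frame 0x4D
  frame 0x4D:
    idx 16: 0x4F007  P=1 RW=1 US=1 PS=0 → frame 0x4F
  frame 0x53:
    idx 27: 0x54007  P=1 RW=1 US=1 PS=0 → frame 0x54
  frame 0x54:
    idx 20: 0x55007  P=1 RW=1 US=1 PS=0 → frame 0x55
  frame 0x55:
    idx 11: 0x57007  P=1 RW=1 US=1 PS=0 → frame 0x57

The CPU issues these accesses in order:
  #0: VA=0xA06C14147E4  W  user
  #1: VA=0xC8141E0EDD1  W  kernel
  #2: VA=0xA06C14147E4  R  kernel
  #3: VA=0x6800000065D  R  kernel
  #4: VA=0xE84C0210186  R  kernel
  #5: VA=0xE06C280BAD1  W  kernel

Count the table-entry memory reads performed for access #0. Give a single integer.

Walk each access:
#0 VA=0xA06C14147E4 (w,user):
  lvl0: tbl 0x2C, slot 20 ⇒ 0x2F007 (P1/RW1/US1/PS0)
  lvl1: tbl 0x2F, slot 27 ⇒ 0x33007 (P1/RW1/US1/PS0)
  lvl2: tbl 0x33, slot 10 ⇒ 0x36007 (P1/RW1/US1/PS0)
  lvl3: tbl 0x36, slot 20 ⇒ 0x3A007 (P1/RW1/US1/PS0)
  → PA=0x3A7E4  (4 entries read)
#1 VA=0xC8141E0EDD1 (w,kernel):
  lvl0: tbl 0x2C, slot 25 ⇒ 0x3E007 (P1/RW1/US1/PS0)
  lvl1: tbl 0x3E, slot 5 ⇒ 0x40007 (P1/RW1/US1/PS0)
  lvl2: tbl 0x40, slot 15 ⇒ 0x41007 (P1/RW1/US1/PS0)
  lvl3: tbl 0x41, slot 14 ⇒ 0x45007 (P1/RW1/US1/PS0)
  → PA=0x45DD1  (4 entries read)
#2 VA=0xA06C14147E4 (r,kernel):
  TLB hit vpn=0xA06C1414 → PA=0x3A7E4
#3 VA=0x6800000065D (r,kernel):
  lvl0: tbl 0x2C, slot 13 ⇒ 0x39006 (P0/RW1/US1/PS0)
  → PAGE_NOT_PRESENT  (1 entries read)
#4 VA=0xE84C0210186 (r,kernel):
  lvl0: tbl 0x2C, slot 29 ⇒ 0x48007 (P1/RW1/US1/PS0)
  lvl1: tbl 0x48, slot 19 ⇒ 0x4B007 (P1/RW1/US1/PS0)
  lvl2: tbl 0x4B, slot 1 ⇒ 0x4D007 (P1/RW1/US1/PS0)
  lvl3: tbl 0x4D, slot 16 ⇒ 0x4F007 (P1/RW1/US1/PS0)
  → PA=0x4F186  (4 entries read)
#5 VA=0xE06C280BAD1 (w,kernel):
  lvl0: tbl 0x2C, slot 28 ⇒ 0x53007 (P1/RW1/US1/PS0)
  lvl1: tbl 0x53, slot 27 ⇒ 0x54007 (P1/RW1/US1/PS0)
  lvl2: tbl 0x54, slot 20 ⇒ 0x55007 (P1/RW1/US1/PS0)
  lvl3: tbl 0x55, slot 11 ⇒ 0x57007 (P1/RW1/US1/PS0)
  → PA=0x57AD1  (4 entries read)

Entries read for #0: 4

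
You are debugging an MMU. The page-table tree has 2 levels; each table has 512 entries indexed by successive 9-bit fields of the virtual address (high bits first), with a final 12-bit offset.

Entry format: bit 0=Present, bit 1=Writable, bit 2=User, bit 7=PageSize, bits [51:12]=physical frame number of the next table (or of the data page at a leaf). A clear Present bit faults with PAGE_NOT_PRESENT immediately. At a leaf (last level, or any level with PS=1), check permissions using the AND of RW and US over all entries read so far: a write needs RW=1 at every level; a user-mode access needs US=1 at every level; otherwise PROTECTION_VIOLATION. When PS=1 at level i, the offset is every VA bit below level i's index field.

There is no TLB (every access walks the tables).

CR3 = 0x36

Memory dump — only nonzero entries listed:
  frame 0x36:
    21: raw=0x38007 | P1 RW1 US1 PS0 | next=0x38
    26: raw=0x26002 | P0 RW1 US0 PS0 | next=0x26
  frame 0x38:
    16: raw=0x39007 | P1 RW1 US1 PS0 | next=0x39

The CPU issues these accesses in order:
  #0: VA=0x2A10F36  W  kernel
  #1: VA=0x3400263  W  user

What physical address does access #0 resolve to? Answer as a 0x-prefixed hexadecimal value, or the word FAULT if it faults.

Walk each access:
#0 VA=0x2A10F36 (w,kernel):
  lvl0: tbl 0x36, slot 21 ⇒ 0x38007 (P1/RW1/US1/PS0)
  lvl1: tbl 0x38, slot 16 ⇒ 0x39007 (P1/RW1/US1/PS0)
  → PA=0x39F36  (2 entries read)
#1 VA=0x3400263 (w,user):
  lvl0: tbl 0x36, slot 26 ⇒ 0x26002 (P0/RW1/US0/PS0)
  ✗ PAGE_NOT_PRESENT  [1 reads]

Access #0 PA: 0x39F36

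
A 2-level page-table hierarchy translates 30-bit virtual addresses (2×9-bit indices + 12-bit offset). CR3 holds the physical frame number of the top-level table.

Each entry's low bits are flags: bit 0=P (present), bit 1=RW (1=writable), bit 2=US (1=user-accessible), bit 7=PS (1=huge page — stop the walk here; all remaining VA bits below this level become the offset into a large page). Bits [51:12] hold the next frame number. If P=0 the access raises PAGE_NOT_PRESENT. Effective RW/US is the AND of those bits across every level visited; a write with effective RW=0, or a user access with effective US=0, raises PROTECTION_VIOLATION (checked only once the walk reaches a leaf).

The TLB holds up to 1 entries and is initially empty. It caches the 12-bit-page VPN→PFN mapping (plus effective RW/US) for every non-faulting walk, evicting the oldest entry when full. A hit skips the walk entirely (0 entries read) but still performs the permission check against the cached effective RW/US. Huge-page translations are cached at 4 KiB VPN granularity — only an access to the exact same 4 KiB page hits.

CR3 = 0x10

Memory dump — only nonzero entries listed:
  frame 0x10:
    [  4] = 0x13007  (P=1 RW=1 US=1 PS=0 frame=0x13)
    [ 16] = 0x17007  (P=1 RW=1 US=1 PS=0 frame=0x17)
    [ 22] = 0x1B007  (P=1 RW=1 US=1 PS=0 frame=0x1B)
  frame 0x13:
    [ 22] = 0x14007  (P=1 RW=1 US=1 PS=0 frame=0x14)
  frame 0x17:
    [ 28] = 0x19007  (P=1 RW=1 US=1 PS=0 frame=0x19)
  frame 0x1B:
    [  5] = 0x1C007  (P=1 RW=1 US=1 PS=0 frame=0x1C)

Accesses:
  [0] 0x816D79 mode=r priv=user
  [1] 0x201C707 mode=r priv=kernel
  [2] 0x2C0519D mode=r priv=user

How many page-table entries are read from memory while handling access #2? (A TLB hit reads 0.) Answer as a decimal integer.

Walk each access:
#0 VA=0x816D79 (r,user):
  L0 @0x10[4] → 0x13007  P=1,RW=1,US=1,PS=0
  L1 @0x13[22] → 0x14007  P=1,RW=1,US=1,PS=0
  ⇒ phys 0x14D79  [2 reads]
#1 VA=0x201C707 (r,kernel):
  L0 @0x10[16] → 0x17007  P=1,RW=1,US=1,PS=0
  L1 @0x17[28] → 0x19007  P=1,RW=1,US=1,PS=0
  ⇒ phys 0x19707  [2 reads]
#2 VA=0x2C0519D (r,user):
  L0 @0x10[22] → 0x1B007  P=1,RW=1,US=1,PS=0
  L1 @0x1B[5] → 0x1C007  P=1,RW=1,US=1,PS=0
  ⇒ phys 0x1C19D  [2 reads]

Entries read for #2: 2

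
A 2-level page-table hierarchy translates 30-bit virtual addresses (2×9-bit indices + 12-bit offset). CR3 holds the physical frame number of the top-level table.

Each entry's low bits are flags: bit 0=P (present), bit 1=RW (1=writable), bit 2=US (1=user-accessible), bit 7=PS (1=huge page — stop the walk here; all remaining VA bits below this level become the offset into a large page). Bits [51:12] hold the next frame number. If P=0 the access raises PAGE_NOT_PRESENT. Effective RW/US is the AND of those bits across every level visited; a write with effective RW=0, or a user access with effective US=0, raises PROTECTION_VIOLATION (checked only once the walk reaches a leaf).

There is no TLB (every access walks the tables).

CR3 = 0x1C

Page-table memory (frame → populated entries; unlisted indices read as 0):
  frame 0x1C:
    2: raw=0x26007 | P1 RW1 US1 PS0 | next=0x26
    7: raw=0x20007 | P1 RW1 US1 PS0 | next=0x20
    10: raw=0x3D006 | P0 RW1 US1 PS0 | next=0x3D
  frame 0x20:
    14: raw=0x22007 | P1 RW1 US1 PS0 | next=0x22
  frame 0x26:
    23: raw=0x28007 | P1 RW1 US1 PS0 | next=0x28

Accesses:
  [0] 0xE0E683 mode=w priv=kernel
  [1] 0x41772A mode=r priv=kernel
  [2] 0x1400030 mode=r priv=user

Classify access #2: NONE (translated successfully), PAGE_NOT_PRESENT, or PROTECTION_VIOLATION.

Per-access translation:
#0 VA=0xE0E683 (w,kernel):
  L0: frame=0x1C idx=7 entry=0x20007 [P=1 RW=1 US=1 PS=0]
  L1: frame=0x20 idx=14 entry=0x22007 [P=1 RW=1 US=1 PS=0]
  → PA=0x22683  (2 entries read)
#1 VA=0x41772A (r,kernel):
  L0: frame=0x1C idx=2 entry=0x26007 [P=1 RW=1 US=1 PS=0]
  L1: frame=0x26 idx=23 entry=0x28007 [P=1 RW=1 US=1 PS=0]
  → PA=0x2872A  (2 entries read)
#2 VA=0x1400030 (r,user):
  L0: frame=0x1C idx=10 entry=0x3D006 [P=0 RW=1 US=1 PS=0]
  ⇒ fault: PAGE_NOT_PRESENT  — 1 lookups

Access #2 fault: PAGE_NOT_PRESENT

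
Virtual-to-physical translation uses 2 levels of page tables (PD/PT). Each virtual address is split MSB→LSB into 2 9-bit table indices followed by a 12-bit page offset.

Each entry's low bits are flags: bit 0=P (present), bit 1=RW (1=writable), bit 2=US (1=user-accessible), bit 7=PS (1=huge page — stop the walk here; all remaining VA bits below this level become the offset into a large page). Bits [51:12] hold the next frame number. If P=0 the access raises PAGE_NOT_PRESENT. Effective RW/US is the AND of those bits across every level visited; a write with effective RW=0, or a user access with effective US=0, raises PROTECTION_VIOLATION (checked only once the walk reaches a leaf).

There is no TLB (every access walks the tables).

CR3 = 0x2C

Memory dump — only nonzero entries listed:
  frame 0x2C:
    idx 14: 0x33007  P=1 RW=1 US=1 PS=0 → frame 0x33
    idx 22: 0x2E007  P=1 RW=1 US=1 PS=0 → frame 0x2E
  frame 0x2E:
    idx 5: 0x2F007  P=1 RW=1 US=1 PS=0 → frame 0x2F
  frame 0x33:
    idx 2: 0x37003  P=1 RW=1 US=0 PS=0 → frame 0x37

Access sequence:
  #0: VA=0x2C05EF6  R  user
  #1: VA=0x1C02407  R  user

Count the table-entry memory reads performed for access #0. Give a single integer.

Per-access translation:
#0 VA=0x2C05EF6 (r,user):
  L0: frame=0x2C idx=22 entry=0x2E007 [P=1 RW=1 US=1 PS=0]
  L1: frame=0x2E idx=5 entry=0x2F007 [P=1 RW=1 US=1 PS=0]
  ✓ 0x2FEF6  — 2 lookups
#1 VA=0x1C02407 (r,user):
  L0: frame=0x2C idx=14 entry=0x33007 [P=1 RW=1 US=1 PS=0]
  L1: frame=0x33 idx=2 entry=0x37003 [P=1 RW=1 US=0 PS=0]
  → PROTECTION_VIOLATION  (2 entries read)

Entries read for #0: 2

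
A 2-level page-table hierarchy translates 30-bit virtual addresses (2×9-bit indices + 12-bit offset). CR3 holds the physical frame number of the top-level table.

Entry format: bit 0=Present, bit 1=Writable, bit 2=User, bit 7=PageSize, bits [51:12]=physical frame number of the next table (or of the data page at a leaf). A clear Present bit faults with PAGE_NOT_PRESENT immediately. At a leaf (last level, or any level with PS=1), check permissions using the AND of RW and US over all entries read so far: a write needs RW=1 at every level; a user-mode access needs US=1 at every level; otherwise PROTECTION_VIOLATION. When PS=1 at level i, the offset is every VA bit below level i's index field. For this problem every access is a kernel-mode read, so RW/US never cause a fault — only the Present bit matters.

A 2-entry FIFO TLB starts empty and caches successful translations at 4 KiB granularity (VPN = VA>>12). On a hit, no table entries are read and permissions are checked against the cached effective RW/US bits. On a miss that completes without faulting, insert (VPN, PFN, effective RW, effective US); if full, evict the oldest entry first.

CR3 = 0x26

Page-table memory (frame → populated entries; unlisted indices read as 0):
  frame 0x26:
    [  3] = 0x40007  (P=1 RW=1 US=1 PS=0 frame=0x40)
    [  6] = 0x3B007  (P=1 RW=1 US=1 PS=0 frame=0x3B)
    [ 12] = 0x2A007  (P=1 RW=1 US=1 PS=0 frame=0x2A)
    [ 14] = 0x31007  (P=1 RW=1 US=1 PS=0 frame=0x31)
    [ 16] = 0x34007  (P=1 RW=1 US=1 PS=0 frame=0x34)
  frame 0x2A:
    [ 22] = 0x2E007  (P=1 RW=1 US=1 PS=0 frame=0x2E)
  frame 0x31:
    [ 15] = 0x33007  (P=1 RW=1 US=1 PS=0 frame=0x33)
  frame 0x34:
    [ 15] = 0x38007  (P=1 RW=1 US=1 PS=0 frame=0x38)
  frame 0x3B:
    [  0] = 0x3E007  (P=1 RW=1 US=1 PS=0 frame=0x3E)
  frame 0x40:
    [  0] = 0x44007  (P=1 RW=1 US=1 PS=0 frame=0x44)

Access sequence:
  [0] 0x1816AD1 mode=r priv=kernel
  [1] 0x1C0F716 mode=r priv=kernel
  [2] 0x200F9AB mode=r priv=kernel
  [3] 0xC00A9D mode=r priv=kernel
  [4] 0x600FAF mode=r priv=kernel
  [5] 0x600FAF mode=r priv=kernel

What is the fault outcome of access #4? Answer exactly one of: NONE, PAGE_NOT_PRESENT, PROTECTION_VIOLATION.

Walk each access:
#0 VA=0x1816AD1 (r,kernel):
  [0] read 0x26 idx=12: raw=0x2A007 flags P=1 W=1 U=1 S=0
  [1] read 0x2A idx=22: raw=0x2E007 flags P=1 W=1 U=1 S=0
  ✓ 0x2EAD1  — 2 lookups
#1 VA=0x1C0F716 (r,kernel):
  [0] read 0x26 idx=14: raw=0x31007 flags P=1 W=1 U=1 S=0
  [1] read 0x31 idx=15: raw=0x33007 flags P=1 W=1 U=1 S=0
  ✓ 0x33716  — 2 lookups
#2 VA=0x200F9AB (r,kernel):
  [0] read 0x26 idx=16: raw=0x34007 flags P=1 W=1 U=1 S=0
  [1] read 0x34 idx=15: raw=0x38007 flags P=1 W=1 U=1 S=0
  ✓ 0x389AB  — 2 lookups
#3 VA=0xC00A9D (r,kernel):
  [0] read 0x26 idx=6: raw=0x3B007 flags P=1 W=1 U=1 S=0
  [1] read 0x3B idx=0: raw=0x3E007 flags P=1 W=1 U=1 S=0
  ✓ 0x3EA9D  — 2 lookups
#4 VA=0x600FAF (r,kernel):
  [0] read 0x26 idx=3: raw=0x40007 flags P=1 W=1 U=1 S=0
  [1] read 0x40 idx=0: raw=0x44007 flags P=1 W=1 U=1 S=0
  ✓ 0x44FAF  — 2 lookups
#5 VA=0x600FAF (r,kernel):
  TLB hit vpn=0x600 → PA=0x44FAF

Access #4 fault: NONE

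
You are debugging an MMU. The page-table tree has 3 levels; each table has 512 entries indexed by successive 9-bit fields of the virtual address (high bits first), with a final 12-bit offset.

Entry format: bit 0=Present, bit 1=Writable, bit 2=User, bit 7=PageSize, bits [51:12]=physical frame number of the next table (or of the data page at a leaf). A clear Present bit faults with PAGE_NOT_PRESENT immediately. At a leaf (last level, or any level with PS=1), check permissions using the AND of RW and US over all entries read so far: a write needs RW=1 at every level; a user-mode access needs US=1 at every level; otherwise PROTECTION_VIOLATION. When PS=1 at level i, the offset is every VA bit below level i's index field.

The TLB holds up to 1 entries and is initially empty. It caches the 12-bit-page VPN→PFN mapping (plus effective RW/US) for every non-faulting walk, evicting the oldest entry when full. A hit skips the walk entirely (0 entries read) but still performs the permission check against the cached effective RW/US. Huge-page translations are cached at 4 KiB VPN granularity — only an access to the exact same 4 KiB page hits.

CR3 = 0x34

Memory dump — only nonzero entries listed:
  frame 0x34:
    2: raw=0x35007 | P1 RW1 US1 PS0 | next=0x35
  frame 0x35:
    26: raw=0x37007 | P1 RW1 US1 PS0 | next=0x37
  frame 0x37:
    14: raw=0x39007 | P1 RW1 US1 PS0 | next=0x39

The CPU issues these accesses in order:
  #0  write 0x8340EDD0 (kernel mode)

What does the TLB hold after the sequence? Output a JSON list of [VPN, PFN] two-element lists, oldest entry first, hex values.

Walk each access:
#0 VA=0x8340EDD0 (w,kernel):
  [0] read 0x34 idx=2: raw=0x35007 flags P=1 W=1 U=1 S=0
  [1] read 0x35 idx=26: raw=0x37007 flags P=1 W=1 U=1 S=0
  [2] read 0x37 idx=14: raw=0x39007 flags P=1 W=1 U=1 S=0
  ⇒ phys 0x39DD0  [3 reads]

TLB: [["0x8340E", "0x39"]]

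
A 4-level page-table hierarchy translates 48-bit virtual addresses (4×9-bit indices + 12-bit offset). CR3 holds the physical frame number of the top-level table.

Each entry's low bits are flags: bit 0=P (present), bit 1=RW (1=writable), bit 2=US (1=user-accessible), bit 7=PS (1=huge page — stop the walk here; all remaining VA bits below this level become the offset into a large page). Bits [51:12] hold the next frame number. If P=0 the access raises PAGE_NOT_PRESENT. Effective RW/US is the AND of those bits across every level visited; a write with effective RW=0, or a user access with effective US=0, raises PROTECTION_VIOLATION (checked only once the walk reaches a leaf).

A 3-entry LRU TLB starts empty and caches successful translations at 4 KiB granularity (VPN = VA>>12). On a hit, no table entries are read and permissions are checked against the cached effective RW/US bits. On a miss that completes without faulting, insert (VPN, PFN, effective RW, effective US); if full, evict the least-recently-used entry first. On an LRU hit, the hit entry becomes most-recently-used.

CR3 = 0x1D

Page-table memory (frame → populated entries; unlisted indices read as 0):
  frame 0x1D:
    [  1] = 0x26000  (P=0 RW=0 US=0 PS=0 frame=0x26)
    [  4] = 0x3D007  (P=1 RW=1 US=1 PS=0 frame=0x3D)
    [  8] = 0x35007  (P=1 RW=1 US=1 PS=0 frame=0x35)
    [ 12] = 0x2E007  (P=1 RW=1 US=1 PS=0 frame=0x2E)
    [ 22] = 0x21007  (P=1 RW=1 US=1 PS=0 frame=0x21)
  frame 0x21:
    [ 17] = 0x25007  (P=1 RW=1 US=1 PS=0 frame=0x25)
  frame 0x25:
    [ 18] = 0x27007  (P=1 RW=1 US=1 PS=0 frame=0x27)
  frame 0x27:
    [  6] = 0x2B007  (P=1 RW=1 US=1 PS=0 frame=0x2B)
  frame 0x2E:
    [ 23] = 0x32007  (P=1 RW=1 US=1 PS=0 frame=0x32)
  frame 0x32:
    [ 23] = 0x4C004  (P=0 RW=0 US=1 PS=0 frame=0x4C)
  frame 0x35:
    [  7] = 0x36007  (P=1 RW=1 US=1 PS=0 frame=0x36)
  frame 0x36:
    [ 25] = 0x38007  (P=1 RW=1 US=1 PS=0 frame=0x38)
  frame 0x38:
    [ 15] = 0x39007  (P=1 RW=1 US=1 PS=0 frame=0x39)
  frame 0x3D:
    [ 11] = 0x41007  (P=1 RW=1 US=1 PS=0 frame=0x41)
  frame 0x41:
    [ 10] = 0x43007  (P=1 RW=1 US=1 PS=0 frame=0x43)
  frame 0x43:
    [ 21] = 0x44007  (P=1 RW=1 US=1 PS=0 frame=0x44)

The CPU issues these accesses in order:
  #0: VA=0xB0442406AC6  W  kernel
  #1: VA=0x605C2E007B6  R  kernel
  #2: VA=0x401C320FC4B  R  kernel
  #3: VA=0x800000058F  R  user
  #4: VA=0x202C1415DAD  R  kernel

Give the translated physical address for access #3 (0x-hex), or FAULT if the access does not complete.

Per-access translation:
#0 VA=0xB0442406AC6 (w,kernel):
  lvl0: tbl 0x1D, slot 22 ⇒ 0x21007 (P1/RW1/US1/PS0)
  lvl1: tbl 0x21, slot 17 ⇒ 0x25007 (P1/RW1/US1/PS0)
  lvl2: tbl 0x25, slot 18 ⇒ 0x27007 (P1/RW1/US1/PS0)
  lvl3: tbl 0x27, slot 6 ⇒ 0x2B007 (P1/RW1/US1/PS0)
  → PA=0x2BAC6  (4 entries read)
#1 VA=0x605C2E007B6 (r,kernel):
  lvl0: tbl 0x1D, slot 12 ⇒ 0x2E007 (P1/RW1/US1/PS0)
  lvl1: tbl 0x2E, slot 23 ⇒ 0x32007 (P1/RW1/US1/PS0)
  lvl2: tbl 0x32, slot 23 ⇒ 0x4C004 (P0/RW0/US1/PS0)
  → PAGE_NOT_PRESENT  (3 entries read)
#2 VA=0x401C320FC4B (r,kernel):
  lvl0: tbl 0x1D, slot 8 ⇒ 0x35007 (P1/RW1/US1/PS0)
  lvl1: tbl 0x35, slot 7 ⇒ 0x36007 (P1/RW1/US1/PS0)
  lvl2: tbl 0x36, slot 25 ⇒ 0x38007 (P1/RW1/US1/PS0)
  lvl3: tbl 0x38, slot 15 ⇒ 0x39007 (P1/RW1/US1/PS0)
  → PA=0x39C4B  (4 entries read)
#3 VA=0x800000058F (r,user):
  lvl0: tbl 0x1D, slot 1 ⇒ 0x26000 (P0/RW0/US0/PS0)
  → PAGE_NOT_PRESENT  (1 entries read)
#4 VA=0x202C1415DAD (r,kernel):
  lvl0: tbl 0x1D, slot 4 ⇒ 0x3D007 (P1/RW1/US1/PS0)
  lvl1: tbl 0x3D, slot 11 ⇒ 0x41007 (P1/RW1/US1/PS0)
  lvl2: tbl 0x41, slot 10 ⇒ 0x43007 (P1/RW1/US1/PS0)
  lvl3: tbl 0x43, slot 21 ⇒ 0x44007 (P1/RW1/US1/PS0)
  → PA=0x44DAD  (4 entries read)

Access #3 PA: FAULT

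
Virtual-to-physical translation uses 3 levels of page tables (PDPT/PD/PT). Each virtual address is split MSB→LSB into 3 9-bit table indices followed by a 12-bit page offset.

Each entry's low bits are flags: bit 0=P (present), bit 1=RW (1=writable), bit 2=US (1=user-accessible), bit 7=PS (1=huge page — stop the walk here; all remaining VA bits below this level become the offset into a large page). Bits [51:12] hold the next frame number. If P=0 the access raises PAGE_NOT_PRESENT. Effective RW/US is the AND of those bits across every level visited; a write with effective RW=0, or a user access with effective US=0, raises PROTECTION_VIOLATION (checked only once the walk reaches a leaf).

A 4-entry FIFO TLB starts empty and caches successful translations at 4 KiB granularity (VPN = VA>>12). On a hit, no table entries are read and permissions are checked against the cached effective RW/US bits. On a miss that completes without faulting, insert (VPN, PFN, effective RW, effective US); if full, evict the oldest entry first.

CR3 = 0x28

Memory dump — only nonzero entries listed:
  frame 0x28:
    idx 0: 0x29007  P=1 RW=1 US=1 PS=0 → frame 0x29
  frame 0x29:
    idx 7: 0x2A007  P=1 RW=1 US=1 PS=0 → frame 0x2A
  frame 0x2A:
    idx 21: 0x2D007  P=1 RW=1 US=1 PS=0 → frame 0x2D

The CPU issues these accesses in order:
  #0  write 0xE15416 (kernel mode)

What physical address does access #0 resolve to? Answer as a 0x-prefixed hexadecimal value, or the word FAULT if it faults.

Per-access translation:
#0 VA=0xE15416 (w,kernel):
  [0] read 0x28 idx=0: raw=0x29007 flags P=1 W=1 U=1 S=0
  [1] read 0x29 idx=7: raw=0x2A007 flags P=1 W=1 U=1 S=0
  [2] read 0x2A idx=21: raw=0x2D007 flags P=1 W=1 U=1 S=0
  ⇒ phys 0x2D416  [3 reads]

Access #0 PA: 0x2D416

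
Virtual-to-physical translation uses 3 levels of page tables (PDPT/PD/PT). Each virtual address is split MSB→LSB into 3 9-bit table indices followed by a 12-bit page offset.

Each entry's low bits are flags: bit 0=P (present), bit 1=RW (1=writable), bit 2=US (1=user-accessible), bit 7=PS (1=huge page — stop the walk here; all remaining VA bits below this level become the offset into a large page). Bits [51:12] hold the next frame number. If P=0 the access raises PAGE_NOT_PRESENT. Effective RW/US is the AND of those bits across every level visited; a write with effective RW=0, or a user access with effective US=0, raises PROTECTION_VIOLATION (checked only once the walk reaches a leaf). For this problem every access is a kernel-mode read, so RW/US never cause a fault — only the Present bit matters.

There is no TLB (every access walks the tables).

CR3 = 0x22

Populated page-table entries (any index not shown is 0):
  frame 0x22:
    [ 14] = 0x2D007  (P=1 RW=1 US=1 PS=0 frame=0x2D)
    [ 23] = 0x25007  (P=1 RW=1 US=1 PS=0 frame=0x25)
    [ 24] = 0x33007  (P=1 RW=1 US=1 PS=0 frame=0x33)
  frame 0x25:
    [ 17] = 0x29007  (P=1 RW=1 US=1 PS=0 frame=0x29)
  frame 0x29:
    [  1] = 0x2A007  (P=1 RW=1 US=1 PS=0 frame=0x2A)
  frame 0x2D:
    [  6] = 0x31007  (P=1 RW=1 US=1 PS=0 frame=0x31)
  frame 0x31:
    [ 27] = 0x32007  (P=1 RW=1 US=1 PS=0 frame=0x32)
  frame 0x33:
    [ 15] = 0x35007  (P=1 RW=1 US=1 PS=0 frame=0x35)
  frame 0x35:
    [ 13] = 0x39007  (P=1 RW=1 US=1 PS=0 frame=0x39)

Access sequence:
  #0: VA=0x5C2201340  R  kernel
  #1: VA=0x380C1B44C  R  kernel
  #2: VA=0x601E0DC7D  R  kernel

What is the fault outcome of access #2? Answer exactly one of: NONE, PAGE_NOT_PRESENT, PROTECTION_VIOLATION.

Walk each access:
#0 VA=0x5C2201340 (r,kernel):
  [0] read 0x22 idx=23: raw=0x25007 flags P=1 W=1 U=1 S=0
  [1] read 0x25 idx=17: raw=0x29007 flags P=1 W=1 U=1 S=0
  [2] read 0x29 idx=1: raw=0x2A007 flags P=1 W=1 U=1 S=0
  → PA=0x2A340  (3 entries read)
#1 VA=0x380C1B44C (r,kernel):
  [0] read 0x22 idx=14: raw=0x2D007 flags P=1 W=1 U=1 S=0
  [1] read 0x2D idx=6: raw=0x31007 flags P=1 W=1 U=1 S=0
  [2] read 0x31 idx=27: raw=0x32007 flags P=1 W=1 U=1 S=0
  → PA=0x3244C  (3 entries read)
#2 VA=0x601E0DC7D (r,kernel):
  [0] read 0x22 idx=24: raw=0x33007 flags P=1 W=1 U=1 S=0
  [1] read 0x33 idx=15: raw=0x35007 flags P=1 W=1 U=1 S=0
  [2] read 0x35 idx=13: raw=0x39007 flags P=1 W=1 U=1 S=0
  → PA=0x39C7D  (3 entries read)

Access #2 fault: NONE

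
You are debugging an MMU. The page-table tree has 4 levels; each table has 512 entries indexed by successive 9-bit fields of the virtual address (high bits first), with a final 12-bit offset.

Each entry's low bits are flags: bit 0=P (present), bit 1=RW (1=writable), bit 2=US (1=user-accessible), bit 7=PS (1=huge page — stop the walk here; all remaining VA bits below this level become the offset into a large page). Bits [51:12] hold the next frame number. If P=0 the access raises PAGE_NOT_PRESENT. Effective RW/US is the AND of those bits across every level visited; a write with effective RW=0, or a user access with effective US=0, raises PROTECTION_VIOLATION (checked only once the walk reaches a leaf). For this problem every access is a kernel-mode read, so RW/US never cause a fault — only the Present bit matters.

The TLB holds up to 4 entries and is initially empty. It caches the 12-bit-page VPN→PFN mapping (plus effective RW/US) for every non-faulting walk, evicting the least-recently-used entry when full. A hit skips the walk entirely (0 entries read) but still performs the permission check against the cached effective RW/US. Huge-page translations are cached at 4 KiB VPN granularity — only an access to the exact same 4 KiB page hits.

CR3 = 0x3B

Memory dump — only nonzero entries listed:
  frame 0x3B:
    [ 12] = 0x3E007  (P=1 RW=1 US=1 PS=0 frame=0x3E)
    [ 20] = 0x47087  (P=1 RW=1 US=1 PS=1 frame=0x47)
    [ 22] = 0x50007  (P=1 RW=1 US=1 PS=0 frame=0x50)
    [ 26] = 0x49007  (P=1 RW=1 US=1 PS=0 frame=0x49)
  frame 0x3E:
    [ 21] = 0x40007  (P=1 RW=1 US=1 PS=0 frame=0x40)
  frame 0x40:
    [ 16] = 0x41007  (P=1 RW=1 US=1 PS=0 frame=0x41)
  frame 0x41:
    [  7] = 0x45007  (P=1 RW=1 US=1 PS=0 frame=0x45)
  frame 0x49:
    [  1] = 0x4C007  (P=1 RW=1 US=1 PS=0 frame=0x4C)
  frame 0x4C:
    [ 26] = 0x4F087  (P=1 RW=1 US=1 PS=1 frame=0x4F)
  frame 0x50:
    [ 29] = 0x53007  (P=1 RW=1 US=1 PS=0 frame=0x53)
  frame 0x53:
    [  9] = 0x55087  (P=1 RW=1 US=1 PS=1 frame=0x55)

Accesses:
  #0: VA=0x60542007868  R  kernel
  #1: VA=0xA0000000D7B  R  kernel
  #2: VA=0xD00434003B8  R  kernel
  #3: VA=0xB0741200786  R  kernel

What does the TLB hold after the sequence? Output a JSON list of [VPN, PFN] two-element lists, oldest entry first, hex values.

Trace:
#0 VA=0x60542007868 (r,kernel):
  L0: frame=0x3B idx=12 entry=0x3E007 [P=1 RW=1 US=1 PS=0]
  L1: frame=0x3E idx=21 entry=0x40007 [P=1 RW=1 US=1 PS=0]
  L2: frame=0x40 idx=16 entry=0x41007 [P=1 RW=1 US=1 PS=0]
  L3: frame=0x41 idx=7 entry=0x45007 [P=1 RW=1 US=1 PS=0]
  ✓ 0x45868  — 4 lookups
#1 VA=0xA0000000D7B (r,kernel):
  L0: frame=0x3B idx=20 entry=0x47087 [P=1 RW=1 US=1 PS=1]
  ✓ 0x47D7B (huge @L0)  — 1 lookups
#2 VA=0xD00434003B8 (r,kernel):
  L0: frame=0x3B idx=26 entry=0x49007 [P=1 RW=1 US=1 PS=0]
  L1: frame=0x49 idx=1 entry=0x4C007 [P=1 RW=1 US=1 PS=0]
  L2: frame=0x4C idx=26 entry=0x4F087 [P=1 RW=1 US=1 PS=1]
  ✓ 0x4F3B8 (huge @L2)  — 3 lookups
#3 VA=0xB0741200786 (r,kernel):
  L0: frame=0x3B idx=22 entry=0x50007 [P=1 RW=1 US=1 PS=0]
  L1: frame=0x50 idx=29 entry=0x53007 [P=1 RW=1 US=1 PS=0]
  L2: frame=0x53 idx=9 entry=0x55087 [P=1 RW=1 US=1 PS=1]
  ✓ 0x55786 (huge @L2)  — 3 lookups

TLB: [["0x60542007", "0x45"], ["0xA0000000", "0x47"], ["0xD0043400", "0x4F"], ["0xB0741200", "0x55"]]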